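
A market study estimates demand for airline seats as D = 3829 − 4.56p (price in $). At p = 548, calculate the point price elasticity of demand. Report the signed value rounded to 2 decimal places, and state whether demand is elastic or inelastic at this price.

dD/dp = −4.56. At p = 548, D = 3829 − 4.56(548) = 1330.12.
Ed = (dD/dp)·(p/D) = −4.56 × (548/1330.12) = -1.8786…
|Ed| = 1.88 > 1, so demand is elastic.

-1.88; elastic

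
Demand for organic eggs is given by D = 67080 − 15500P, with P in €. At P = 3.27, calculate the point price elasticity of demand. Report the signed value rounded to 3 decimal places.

-3.091

dD/dP = −15500. At P = 3.27, D = 67080 − 15500(3.27) = 16395.
Ed = (dD/dP)·(P/D) = −15500 × (3.27/16395) = -3.09149…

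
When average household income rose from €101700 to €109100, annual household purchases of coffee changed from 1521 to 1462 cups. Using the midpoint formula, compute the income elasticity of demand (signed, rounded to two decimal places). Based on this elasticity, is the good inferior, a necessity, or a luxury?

%ΔQ = (1462 − 1521)/[( 1521 + 1462)/2] = -59/1491.5 = -0.039557…
%ΔIncome = (109100 − 101700)/[( 101700 + 109100)/2] = 7400/105400 = 0.070208…
E_income = (-59/1491.5) / (7400/105400) = -0.5634…
E_income < 0 ⇒ inferior good.

-0.56; inferior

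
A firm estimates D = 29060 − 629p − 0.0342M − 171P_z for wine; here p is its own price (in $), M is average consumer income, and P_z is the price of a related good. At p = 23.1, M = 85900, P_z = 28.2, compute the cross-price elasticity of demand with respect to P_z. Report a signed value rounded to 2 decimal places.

At the given values, D = 29060 − 629(23.1) − 0.0342(85900) − 171(28.2) = 6770.12.
∂D/∂P_z = -171.
E = (-171) × (28.2/6770.12) = -0.7122…

-0.71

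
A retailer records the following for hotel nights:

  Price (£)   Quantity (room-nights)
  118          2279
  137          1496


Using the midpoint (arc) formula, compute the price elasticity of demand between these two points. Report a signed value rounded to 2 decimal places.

%ΔQ = (1496 − 2279) / [(2279 + 1496)/2] = -783/1887.5 = -0.414834…
%ΔP = (137 − 118) / [(118 + 137)/2] = 19/127.5 = 0.149019…
Arc Ed = %ΔQ / %ΔP = (-783/1887.5) / (19/127.5) = -2.7837…

-2.78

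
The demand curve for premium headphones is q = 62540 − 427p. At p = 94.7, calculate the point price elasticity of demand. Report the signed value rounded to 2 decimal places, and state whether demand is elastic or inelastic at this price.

-1.83; elastic

dq/dp = −427. At p = 94.7, q = 62540 − 427(94.7) = 22103.1.
Ed = (dq/dp)·(p/q) = −427 × (94.7/22103.1) = -1.8294…
|Ed| = 1.83 > 1, so demand is elastic.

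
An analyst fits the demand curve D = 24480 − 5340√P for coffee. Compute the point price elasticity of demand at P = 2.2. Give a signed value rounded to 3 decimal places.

-0.239

dD/dP = −5340/(2√P) = -1800.11. At P = 2.2, D = 16559.5.
Ed = (dD/dP)·(P/D) = (-1800.11) × (2.2/16559.5) = -0.23915…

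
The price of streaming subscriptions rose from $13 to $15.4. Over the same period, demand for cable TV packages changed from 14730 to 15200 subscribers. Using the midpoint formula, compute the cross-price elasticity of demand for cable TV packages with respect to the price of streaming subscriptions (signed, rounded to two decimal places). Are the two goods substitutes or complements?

%ΔQ_{cable TV packages} = (15200 − 14730)/avg = 470/14965 = 0.031406…
%ΔP_{streaming subscriptions} = (15.4 − 13)/avg = 2.4/14.2 = 0.169014…
E_cross = (470/14965) / (2.4/14.2) = 0.1858…
E_cross > 0 ⇒ the goods are substitutes.

0.19; substitutes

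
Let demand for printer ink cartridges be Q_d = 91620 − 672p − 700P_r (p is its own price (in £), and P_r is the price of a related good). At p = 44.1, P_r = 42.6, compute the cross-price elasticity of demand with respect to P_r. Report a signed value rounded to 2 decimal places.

At the given values, Q_d = 91620 − 672(44.1) − 700(42.6) = 32164.8.
∂Q_d/∂P_r = -700.
E = (-700) × (42.6/32164.8) = -0.9271…

-0.93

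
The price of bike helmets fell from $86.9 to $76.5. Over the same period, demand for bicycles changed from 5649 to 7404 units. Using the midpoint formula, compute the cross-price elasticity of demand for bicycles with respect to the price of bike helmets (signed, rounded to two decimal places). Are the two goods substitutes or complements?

-2.11; complements

%ΔQ_{bicycles} = (7404 − 5649)/avg = 1755/6526.5 = 0.268903…
%ΔP_{bike helmets} = (76.5 − 86.9)/avg = -10.4/81.7 = -0.127294…
E_cross = (1755/6526.5) / (-10.4/81.7) = -2.1124…
E_cross < 0 ⇒ the goods are complements.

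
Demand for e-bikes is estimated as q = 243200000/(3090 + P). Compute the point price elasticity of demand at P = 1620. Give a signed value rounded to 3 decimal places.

dq/dP = −243200000/(3090 + P)² = -10.9628. At P = 1620, q = 51634.8.
Ed = (dq/dP)·(P/q) = (-10.9628) × (1620/51634.8) = -0.34394…

-0.344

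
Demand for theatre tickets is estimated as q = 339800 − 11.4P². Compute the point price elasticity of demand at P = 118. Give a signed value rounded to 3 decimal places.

-1.753

dq/dP = −2·11.4·P = -2690.4. At P = 118, q = 181066.4.
Ed = (dq/dP)·(P/q) = (-2690.4) × (118/181066.4) = -1.75331…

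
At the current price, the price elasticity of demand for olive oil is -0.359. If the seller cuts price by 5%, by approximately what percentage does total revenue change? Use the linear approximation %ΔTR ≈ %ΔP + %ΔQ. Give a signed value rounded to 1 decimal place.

%ΔQ ≈ Ed × %ΔP = (-0.359) × (-5%) = +1.7950%
%ΔTR ≈ %ΔP + %ΔQ = (-5%) + (+1.7950%) = -3.2050%

-3.2%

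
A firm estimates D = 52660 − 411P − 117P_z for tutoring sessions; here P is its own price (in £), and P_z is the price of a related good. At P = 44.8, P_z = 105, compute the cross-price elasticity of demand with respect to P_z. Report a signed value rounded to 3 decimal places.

At the given values, D = 52660 − 411(44.8) − 117(105) = 21962.2.
∂D/∂P_z = -117.
E = (-117) × (105/21962.2) = -0.55937…

-0.559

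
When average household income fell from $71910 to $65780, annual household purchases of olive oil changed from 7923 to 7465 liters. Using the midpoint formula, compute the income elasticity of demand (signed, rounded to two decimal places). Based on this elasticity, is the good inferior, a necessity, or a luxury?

%ΔQ = (7465 − 7923)/[( 7923 + 7465)/2] = -458/7694 = -0.059526…
%ΔIncome = (65780 − 71910)/[( 71910 + 65780)/2] = -6130/68845 = -0.089040…
E_income = (-458/7694) / (-6130/68845) = 0.6685…
0 < E_income < 1 ⇒ normal good, necessity.

0.67; necessity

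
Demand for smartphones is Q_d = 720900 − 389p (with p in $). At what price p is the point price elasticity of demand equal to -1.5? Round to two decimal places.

1111.93

Ed = −389p/(720900 − 389p). Set this equal to -1.5:
389p = 1.5·(720900 − 389p) ⇒ 389p(1 + 1.5) = 1.5·720900
p = 1.5·720900 / (389·2.5) = 1111.9280…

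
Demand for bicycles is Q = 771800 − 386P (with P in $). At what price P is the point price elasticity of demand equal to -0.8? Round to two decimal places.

888.66

Ed = −386P/(771800 − 386P). Set this equal to -0.8:
386P = 0.8·(771800 − 386P) ⇒ 386P(1 + 0.8) = 0.8·771800
P = 0.8·771800 / (386·1.8) = 888.6586…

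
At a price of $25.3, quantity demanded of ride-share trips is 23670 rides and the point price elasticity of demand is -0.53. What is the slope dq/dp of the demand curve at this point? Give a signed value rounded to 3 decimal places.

Ed = (dq/dp)·(p/q) ⇒ dq/dp = Ed·q/p = (-0.53)·23670/25.3 = -495.85375…

-495.854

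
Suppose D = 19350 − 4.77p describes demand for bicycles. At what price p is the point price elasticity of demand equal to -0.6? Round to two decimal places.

Ed = −4.77p/(19350 − 4.77p). Set this equal to -0.6:
4.77p = 0.6·(19350 − 4.77p) ⇒ 4.77p(1 + 0.6) = 0.6·19350
p = 0.6·19350 / (4.77·1.6) = 1521.2264…

1521.23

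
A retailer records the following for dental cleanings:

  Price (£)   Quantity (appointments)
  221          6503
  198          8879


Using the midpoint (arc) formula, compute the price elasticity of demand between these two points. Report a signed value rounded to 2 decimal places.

-2.81

%ΔQ = (8879 − 6503) / [(6503 + 8879)/2] = 2376/7691 = 0.308932…
%ΔP = (198 − 221) / [(221 + 198)/2] = -23/209.5 = -0.109785…
Arc Ed = %ΔQ / %ΔP = (2376/7691) / (-23/209.5) = -2.8139…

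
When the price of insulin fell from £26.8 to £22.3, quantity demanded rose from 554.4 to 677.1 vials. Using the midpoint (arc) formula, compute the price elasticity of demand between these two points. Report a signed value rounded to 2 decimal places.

-1.09

%ΔQ = (677.1 − 554.4) / [(554.4 + 677.1)/2] = 122.7/615.75 = 0.199269…
%ΔP = (22.3 − 26.8) / [(26.8 + 22.3)/2] = -4.5/24.55 = -0.183299…
Arc Ed = %ΔQ / %ΔP = (122.7/615.75) / (-4.5/24.55) = -1.0871…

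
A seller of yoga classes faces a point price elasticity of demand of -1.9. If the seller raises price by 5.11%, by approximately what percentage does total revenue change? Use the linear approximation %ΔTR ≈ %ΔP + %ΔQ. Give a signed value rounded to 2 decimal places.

%ΔQ ≈ Ed × %ΔP = (-1.9) × (+5.11%) = -9.7090%
%ΔTR ≈ %ΔP + %ΔQ = (+5.11%) + (-9.7090%) = -4.5990%

-4.60%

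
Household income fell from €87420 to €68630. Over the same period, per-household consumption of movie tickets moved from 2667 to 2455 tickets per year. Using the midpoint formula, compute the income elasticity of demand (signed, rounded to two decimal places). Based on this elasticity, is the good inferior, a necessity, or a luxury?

%ΔQ = (2455 − 2667)/[( 2667 + 2455)/2] = -212/2561 = -0.082780…
%ΔIncome = (68630 − 87420)/[( 87420 + 68630)/2] = -18790/78025 = -0.240820…
E_income = (-212/2561) / (-18790/78025) = 0.3437…
0 < E_income < 1 ⇒ normal good, necessity.

0.34; necessity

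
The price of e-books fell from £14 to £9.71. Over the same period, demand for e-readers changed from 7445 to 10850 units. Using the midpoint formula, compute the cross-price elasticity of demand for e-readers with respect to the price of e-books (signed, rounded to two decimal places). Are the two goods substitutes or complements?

%ΔQ_{e-readers} = (10850 − 7445)/avg = 3405/9147.5 = 0.372232…
%ΔP_{e-books} = (9.71 − 14)/avg = -4.29/11.855 = -0.361872…
E_cross = (3405/9147.5) / (-4.29/11.855) = -1.0286…
E_cross < 0 ⇒ the goods are complements.

-1.03; complements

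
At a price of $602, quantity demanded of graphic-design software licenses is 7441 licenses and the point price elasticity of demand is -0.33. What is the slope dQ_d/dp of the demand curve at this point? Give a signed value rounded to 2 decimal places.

Ed = (dQ_d/dp)·(p/Q_d) ⇒ dQ_d/dp = Ed·Q_d/p = (-0.33)·7441/602 = -4.0789…

-4.08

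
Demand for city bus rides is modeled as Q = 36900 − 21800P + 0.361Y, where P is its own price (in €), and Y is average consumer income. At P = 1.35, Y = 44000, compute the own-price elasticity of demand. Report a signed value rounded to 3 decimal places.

At the given values, Q = 36900 − 21800(1.35) + 0.361(44000) = 23354.
∂Q/∂P = −21800.
E = (-21800) × (1.35/23354) = -1.26016…

-1.260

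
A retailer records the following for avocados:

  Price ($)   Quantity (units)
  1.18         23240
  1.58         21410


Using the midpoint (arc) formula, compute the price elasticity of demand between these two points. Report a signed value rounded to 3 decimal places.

-0.283

%ΔQ = (21410 − 23240) / [(23240 + 21410)/2] = -1830/22325 = -0.081970…
%ΔP = (1.58 − 1.18) / [(1.18 + 1.58)/2] = 0.4/1.38 = 0.289855…
Arc Ed = %ΔQ / %ΔP = (-1830/22325) / (0.4/1.38) = -0.28279…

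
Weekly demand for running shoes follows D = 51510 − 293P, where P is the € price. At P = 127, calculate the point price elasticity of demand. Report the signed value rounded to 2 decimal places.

dD/dP = −293. At P = 127, D = 51510 − 293(127) = 14299.
Ed = (dD/dP)·(P/D) = −293 × (127/14299) = -2.6023…

-2.60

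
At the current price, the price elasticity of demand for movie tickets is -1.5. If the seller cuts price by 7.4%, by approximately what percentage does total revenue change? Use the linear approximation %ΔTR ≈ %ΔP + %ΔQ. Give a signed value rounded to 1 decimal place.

+3.7%

%ΔQ ≈ Ed × %ΔP = (-1.5) × (-7.4%) = +11.1000%
%ΔTR ≈ %ΔP + %ΔQ = (-7.4%) + (+11.1000%) = +3.7000%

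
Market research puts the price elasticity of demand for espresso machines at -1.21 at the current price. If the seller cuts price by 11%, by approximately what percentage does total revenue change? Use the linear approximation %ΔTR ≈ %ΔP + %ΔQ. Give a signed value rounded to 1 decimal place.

+2.3%

%ΔQ ≈ Ed × %ΔP = (-1.21) × (-11%) = +13.3100%
%ΔTR ≈ %ΔP + %ΔQ = (-11%) + (+13.3100%) = +2.3100%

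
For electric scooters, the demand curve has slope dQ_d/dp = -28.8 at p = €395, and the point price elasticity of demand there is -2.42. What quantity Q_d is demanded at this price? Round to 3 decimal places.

4700.826

Ed = (dQ_d/dp)·(p/Q_d) ⇒ Q_d = (dQ_d/dp)·p/Ed = (-28.8)·395/(-2.42) = 4700.82644…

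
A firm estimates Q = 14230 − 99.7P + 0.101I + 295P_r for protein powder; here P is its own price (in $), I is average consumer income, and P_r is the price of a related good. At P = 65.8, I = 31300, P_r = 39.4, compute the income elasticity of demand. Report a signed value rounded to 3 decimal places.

0.141

At the given values, Q = 14230 − 99.7(65.8) + 0.101(31300) + 295(39.4) = 22454.04.
∂Q/∂I = 0.101.
E = (0.101) × (31300/22454.04) = 0.14078…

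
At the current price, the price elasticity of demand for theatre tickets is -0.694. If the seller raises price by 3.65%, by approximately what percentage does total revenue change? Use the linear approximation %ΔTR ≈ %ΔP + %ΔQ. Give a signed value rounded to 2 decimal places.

%ΔQ ≈ Ed × %ΔP = (-0.694) × (+3.65%) = -2.5331%
%ΔTR ≈ %ΔP + %ΔQ = (+3.65%) + (-2.5331%) = +1.1169%

+1.12%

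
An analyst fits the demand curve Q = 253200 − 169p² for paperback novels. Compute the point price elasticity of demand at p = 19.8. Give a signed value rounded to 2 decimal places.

dQ/dp = −2·169·p = -6692.4. At p = 19.8, Q = 186945.24.
Ed = (dQ/dp)·(p/Q) = (-6692.4) × (19.8/186945.24) = -0.7088…

-0.71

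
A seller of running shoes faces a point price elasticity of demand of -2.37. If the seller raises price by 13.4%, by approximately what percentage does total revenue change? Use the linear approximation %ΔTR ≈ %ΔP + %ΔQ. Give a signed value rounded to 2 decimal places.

-18.36%

%ΔQ ≈ Ed × %ΔP = (-2.37) × (+13.4%) = -31.7580%
%ΔTR ≈ %ΔP + %ΔQ = (+13.4%) + (-31.7580%) = -18.3580%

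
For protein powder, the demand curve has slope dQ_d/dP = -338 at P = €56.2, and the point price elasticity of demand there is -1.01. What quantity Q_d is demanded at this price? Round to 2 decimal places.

18807.52

Ed = (dQ_d/dP)·(P/Q_d) ⇒ Q_d = (dQ_d/dP)·P/Ed = (-338)·56.2/(-1.01) = 18807.5247…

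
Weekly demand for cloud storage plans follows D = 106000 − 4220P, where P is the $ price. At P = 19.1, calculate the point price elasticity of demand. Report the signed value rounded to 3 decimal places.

-3.174

dD/dP = −4220. At P = 19.1, D = 106000 − 4220(19.1) = 25398.
Ed = (dD/dP)·(P/D) = −4220 × (19.1/25398) = -3.17355…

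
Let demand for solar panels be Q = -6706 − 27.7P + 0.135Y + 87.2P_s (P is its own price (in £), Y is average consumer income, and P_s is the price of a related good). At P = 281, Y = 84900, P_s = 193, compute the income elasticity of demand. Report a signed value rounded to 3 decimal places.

At the given values, Q = -6706 − 27.7(281) + 0.135(84900) + 87.2(193) = 13801.4.
∂Q/∂Y = 0.135.
E = (0.135) × (84900/13801.4) = 0.83045…

0.830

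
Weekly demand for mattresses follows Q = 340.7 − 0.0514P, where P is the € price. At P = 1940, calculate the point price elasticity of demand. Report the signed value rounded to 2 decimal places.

-0.41

dQ/dP = −0.0514. At P = 1940, Q = 340.7 − 0.0514(1940) = 240.984.
Ed = (dQ/dP)·(P/Q) = −0.0514 × (1940/240.984) = -0.4137…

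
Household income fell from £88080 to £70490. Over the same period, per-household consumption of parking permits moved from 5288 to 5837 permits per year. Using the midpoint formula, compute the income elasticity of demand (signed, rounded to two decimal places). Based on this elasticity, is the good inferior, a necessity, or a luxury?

%ΔQ = (5837 − 5288)/[( 5288 + 5837)/2] = 549/5562.5 = 0.098696…
%ΔIncome = (70490 − 88080)/[( 88080 + 70490)/2] = -17590/79285 = -0.221857…
E_income = (549/5562.5) / (-17590/79285) = -0.4448…
E_income < 0 ⇒ inferior good.

-0.44; inferior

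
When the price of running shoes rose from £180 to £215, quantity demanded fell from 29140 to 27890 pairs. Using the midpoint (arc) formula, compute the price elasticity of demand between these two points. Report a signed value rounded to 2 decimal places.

-0.25

%ΔQ = (27890 − 29140) / [(29140 + 27890)/2] = -1250/28515 = -0.043836…
%ΔP = (215 − 180) / [(180 + 215)/2] = 35/197.5 = 0.177215…
Arc Ed = %ΔQ / %ΔP = (-1250/28515) / (35/197.5) = -0.2473…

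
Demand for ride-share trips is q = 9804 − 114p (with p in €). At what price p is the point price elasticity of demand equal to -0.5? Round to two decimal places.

Ed = −114p/(9804 − 114p). Set this equal to -0.5:
114p = 0.5·(9804 − 114p) ⇒ 114p(1 + 0.5) = 0.5·9804
p = 0.5·9804 / (114·1.5) = 28.6666…

28.67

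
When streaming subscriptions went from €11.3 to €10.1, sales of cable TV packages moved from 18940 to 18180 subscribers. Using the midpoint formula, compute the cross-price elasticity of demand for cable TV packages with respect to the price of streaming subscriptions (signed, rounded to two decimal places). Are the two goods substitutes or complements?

%ΔQ_{cable TV packages} = (18180 − 18940)/avg = -760/18560 = -0.040948…
%ΔP_{streaming subscriptions} = (10.1 − 11.3)/avg = -1.2/10.7 = -0.112149…
E_cross = (-760/18560) / (-1.2/10.7) = 0.3651…
E_cross > 0 ⇒ the goods are substitutes.

0.37; substitutes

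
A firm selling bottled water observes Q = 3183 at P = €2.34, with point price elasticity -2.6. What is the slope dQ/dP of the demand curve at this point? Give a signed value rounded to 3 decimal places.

Ed = (dQ/dP)·(P/Q) ⇒ dQ/dP = Ed·Q/P = (-2.6)·3183/2.34 = -3536.66666…

-3536.667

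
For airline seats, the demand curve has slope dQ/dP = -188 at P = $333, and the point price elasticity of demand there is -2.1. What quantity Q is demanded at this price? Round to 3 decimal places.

29811.429

Ed = (dQ/dP)·(P/Q) ⇒ Q = (dQ/dP)·P/Ed = (-188)·333/(-2.1) = 29811.42857…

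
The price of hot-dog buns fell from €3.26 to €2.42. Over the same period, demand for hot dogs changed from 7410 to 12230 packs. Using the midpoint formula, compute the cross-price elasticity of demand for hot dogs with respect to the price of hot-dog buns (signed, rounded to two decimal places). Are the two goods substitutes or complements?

%ΔQ_{hot dogs} = (12230 − 7410)/avg = 4820/9820 = 0.490835…
%ΔP_{hot-dog buns} = (2.42 − 3.26)/avg = -0.84/2.84 = -0.295774…
E_cross = (4820/9820) / (-0.84/2.84) = -1.6594…
E_cross < 0 ⇒ the goods are complements.

-1.66; complements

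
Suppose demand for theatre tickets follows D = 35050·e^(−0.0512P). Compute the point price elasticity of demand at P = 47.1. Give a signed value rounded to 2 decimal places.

-2.41

dD/dP = −0.0512·D = -160.934. At P = 47.1, D = 3143.24.
Ed = (dD/dP)·(P/D) = (-160.934) × (47.1/3143.24) = -2.4115…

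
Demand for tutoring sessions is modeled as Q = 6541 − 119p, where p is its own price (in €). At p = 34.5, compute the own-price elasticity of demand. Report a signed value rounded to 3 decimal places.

At the given values, Q = 6541 − 119(34.5) = 2435.5.
∂Q/∂p = −119.
E = (-119) × (34.5/2435.5) = -1.68569…

-1.686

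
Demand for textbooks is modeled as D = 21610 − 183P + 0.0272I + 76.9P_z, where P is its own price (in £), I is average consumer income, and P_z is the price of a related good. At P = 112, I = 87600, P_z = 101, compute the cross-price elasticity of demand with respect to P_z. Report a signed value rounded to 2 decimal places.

At the given values, D = 21610 − 183(112) + 0.0272(87600) + 76.9(101) = 11263.62.
∂D/∂P_z = 76.9.
E = (76.9) × (101/11263.62) = 0.6895…

0.69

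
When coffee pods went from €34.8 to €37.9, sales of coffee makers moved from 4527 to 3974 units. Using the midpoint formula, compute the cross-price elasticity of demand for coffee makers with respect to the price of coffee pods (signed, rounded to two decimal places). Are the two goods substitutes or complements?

-1.53; complements

%ΔQ_{coffee makers} = (3974 − 4527)/avg = -553/4250.5 = -0.130102…
%ΔP_{coffee pods} = (37.9 − 34.8)/avg = 3.1/36.35 = 0.085281…
E_cross = (-553/4250.5) / (3.1/36.35) = -1.5255…
E_cross < 0 ⇒ the goods are complements.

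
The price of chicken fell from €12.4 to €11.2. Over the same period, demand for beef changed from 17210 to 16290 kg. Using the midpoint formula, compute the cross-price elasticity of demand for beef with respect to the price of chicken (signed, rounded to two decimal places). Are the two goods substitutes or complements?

%ΔQ_{beef} = (16290 − 17210)/avg = -920/16750 = -0.054925…
%ΔP_{chicken} = (11.2 − 12.4)/avg = -1.2/11.8 = -0.101694…
E_cross = (-920/16750) / (-1.2/11.8) = 0.5400…
E_cross > 0 ⇒ the goods are substitutes.

0.54; substitutes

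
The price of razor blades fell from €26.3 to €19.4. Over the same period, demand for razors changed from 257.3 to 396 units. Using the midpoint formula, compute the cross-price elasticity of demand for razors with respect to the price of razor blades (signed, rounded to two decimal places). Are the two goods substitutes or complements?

%ΔQ_{razors} = (396 − 257.3)/avg = 138.7/326.65 = 0.424613…
%ΔP_{razor blades} = (19.4 − 26.3)/avg = -6.9/22.85 = -0.301969…
E_cross = (138.7/326.65) / (-6.9/22.85) = -1.4061…
E_cross < 0 ⇒ the goods are complements.

-1.41; complements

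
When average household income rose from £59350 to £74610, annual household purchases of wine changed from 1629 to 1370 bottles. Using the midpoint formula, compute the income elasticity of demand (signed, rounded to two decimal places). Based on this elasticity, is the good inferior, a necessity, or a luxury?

%ΔQ = (1370 − 1629)/[( 1629 + 1370)/2] = -259/1499.5 = -0.172724…
%ΔIncome = (74610 − 59350)/[( 59350 + 74610)/2] = 15260/66980 = 0.227829…
E_income = (-259/1499.5) / (15260/66980) = -0.7581…
E_income < 0 ⇒ inferior good.

-0.76; inferior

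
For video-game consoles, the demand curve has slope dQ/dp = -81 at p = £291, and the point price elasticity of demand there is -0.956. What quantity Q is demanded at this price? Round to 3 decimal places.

24655.858

Ed = (dQ/dp)·(p/Q) ⇒ Q = (dQ/dp)·p/Ed = (-81)·291/(-0.956) = 24655.85774…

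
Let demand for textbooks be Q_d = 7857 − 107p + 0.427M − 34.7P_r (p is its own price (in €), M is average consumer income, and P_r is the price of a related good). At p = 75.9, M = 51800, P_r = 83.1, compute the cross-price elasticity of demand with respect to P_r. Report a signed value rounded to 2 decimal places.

At the given values, Q_d = 7857 − 107(75.9) + 0.427(51800) − 34.7(83.1) = 18970.73.
∂Q_d/∂P_r = -34.7.
E = (-34.7) × (83.1/18970.73) = -0.1520…

-0.15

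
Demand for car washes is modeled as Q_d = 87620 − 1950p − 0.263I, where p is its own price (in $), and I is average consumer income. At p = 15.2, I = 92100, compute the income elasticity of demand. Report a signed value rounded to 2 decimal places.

At the given values, Q_d = 87620 − 1950(15.2) − 0.263(92100) = 33757.7.
∂Q_d/∂I = -0.263.
E = (-0.263) × (92100/33757.7) = -0.7175…

-0.72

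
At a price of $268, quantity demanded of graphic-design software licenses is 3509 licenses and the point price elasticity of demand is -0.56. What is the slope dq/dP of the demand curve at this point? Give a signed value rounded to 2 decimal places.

Ed = (dq/dP)·(P/q) ⇒ dq/dP = Ed·q/P = (-0.56)·3509/268 = -7.3322…

-7.33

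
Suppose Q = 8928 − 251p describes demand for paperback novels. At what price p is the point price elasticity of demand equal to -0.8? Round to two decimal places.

15.81

Ed = −251p/(8928 − 251p). Set this equal to -0.8:
251p = 0.8·(8928 − 251p) ⇒ 251p(1 + 0.8) = 0.8·8928
p = 0.8·8928 / (251·1.8) = 15.8087…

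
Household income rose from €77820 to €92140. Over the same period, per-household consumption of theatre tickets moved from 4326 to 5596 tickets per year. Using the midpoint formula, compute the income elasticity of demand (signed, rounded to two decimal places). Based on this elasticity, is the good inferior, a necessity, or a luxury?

1.52; luxury

%ΔQ = (5596 − 4326)/[( 4326 + 5596)/2] = 1270/4961 = 0.255996…
%ΔIncome = (92140 − 77820)/[( 77820 + 92140)/2] = 14320/84980 = 0.168510…
E_income = (1270/4961) / (14320/84980) = 1.5191…
E_income > 1 ⇒ normal good, luxury.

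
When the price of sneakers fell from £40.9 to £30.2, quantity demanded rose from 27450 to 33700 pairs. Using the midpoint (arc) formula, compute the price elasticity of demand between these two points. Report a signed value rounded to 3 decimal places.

%ΔQ = (33700 − 27450) / [(27450 + 33700)/2] = 6250/30575 = 0.204415…
%ΔP = (30.2 − 40.9) / [(40.9 + 30.2)/2] = -10.7/35.55 = -0.300984…
Arc Ed = %ΔQ / %ΔP = (6250/30575) / (-10.7/35.55) = -0.67915…

-0.679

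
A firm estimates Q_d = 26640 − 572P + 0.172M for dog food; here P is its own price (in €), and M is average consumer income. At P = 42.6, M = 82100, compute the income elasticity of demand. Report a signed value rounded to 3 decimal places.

0.861

At the given values, Q_d = 26640 − 572(42.6) + 0.172(82100) = 16394.
∂Q_d/∂M = 0.172.
E = (0.172) × (82100/16394) = 0.86136…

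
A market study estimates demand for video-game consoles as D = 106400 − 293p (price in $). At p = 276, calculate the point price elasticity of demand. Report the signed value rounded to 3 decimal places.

dD/dp = −293. At p = 276, D = 106400 − 293(276) = 25532.
Ed = (dD/dp)·(p/D) = −293 × (276/25532) = -3.16731…

-3.167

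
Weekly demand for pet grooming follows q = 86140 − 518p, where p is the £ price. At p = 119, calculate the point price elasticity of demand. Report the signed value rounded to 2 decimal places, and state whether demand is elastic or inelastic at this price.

dq/dp = −518. At p = 119, q = 86140 − 518(119) = 24498.
Ed = (dq/dp)·(p/q) = −518 × (119/24498) = -2.5162…
|Ed| = 2.52 > 1, so demand is elastic.

-2.52; elastic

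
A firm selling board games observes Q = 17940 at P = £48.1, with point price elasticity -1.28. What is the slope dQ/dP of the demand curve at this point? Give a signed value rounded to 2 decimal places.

-477.41

Ed = (dQ/dP)·(P/Q) ⇒ dQ/dP = Ed·Q/P = (-1.28)·17940/48.1 = -477.4054…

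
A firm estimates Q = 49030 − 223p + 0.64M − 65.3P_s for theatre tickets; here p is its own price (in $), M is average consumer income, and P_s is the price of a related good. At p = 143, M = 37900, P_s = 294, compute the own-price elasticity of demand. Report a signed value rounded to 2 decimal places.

-1.44

At the given values, Q = 49030 − 223(143) + 0.64(37900) − 65.3(294) = 22198.8.
∂Q/∂p = −223.
E = (-223) × (143/22198.8) = -1.4365…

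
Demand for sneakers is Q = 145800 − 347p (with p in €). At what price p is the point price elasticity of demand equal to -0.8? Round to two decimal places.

Ed = −347p/(145800 − 347p). Set this equal to -0.8:
347p = 0.8·(145800 − 347p) ⇒ 347p(1 + 0.8) = 0.8·145800
p = 0.8·145800 / (347·1.8) = 186.7435…

186.74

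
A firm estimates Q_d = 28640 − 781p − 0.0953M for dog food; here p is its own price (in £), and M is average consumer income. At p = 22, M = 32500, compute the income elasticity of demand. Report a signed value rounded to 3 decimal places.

At the given values, Q_d = 28640 − 781(22) − 0.0953(32500) = 8360.75.
∂Q_d/∂M = -0.0953.
E = (-0.0953) × (32500/8360.75) = -0.37045…

-0.370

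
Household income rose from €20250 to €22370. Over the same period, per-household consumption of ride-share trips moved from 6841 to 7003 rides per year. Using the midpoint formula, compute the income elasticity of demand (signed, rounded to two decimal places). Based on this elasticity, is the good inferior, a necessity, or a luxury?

0.24; necessity

%ΔQ = (7003 − 6841)/[( 6841 + 7003)/2] = 162/6922 = 0.023403…
%ΔIncome = (22370 − 20250)/[( 20250 + 22370)/2] = 2120/21310 = 0.099483…
E_income = (162/6922) / (2120/21310) = 0.2352…
0 < E_income < 1 ⇒ normal good, necessity.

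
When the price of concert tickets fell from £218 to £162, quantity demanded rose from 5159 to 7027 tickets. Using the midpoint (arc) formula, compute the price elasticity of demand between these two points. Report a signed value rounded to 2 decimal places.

-1.04

%ΔQ = (7027 − 5159) / [(5159 + 7027)/2] = 1868/6093 = 0.306581…
%ΔP = (162 − 218) / [(218 + 162)/2] = -56/190 = -0.294736…
Arc Ed = %ΔQ / %ΔP = (1868/6093) / (-56/190) = -1.0401…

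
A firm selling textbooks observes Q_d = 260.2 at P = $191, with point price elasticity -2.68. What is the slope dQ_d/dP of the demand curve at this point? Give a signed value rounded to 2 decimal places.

Ed = (dQ_d/dP)·(P/Q_d) ⇒ dQ_d/dP = Ed·Q_d/P = (-2.68)·260.2/191 = -3.6509…

-3.65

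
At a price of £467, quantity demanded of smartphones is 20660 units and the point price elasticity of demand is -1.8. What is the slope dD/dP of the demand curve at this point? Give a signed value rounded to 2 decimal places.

Ed = (dD/dP)·(P/D) ⇒ dD/dP = Ed·D/P = (-1.8)·20660/467 = -79.6316…

-79.63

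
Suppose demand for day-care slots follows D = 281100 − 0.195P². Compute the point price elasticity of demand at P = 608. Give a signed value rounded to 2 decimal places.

dD/dP = −2·0.195·P = -237.12. At P = 608, D = 209015.52.
Ed = (dD/dP)·(P/D) = (-237.12) × (608/209015.52) = -0.6897…

-0.69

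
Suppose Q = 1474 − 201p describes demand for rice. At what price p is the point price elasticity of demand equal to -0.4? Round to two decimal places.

Ed = −201p/(1474 − 201p). Set this equal to -0.4:
201p = 0.4·(1474 − 201p) ⇒ 201p(1 + 0.4) = 0.4·1474
p = 0.4·1474 / (201·1.4) = 2.0952…

2.10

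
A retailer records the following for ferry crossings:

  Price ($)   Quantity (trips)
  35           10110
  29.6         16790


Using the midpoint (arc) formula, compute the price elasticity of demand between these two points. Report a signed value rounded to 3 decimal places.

%ΔQ = (16790 − 10110) / [(10110 + 16790)/2] = 6680/13450 = 0.496654…
%ΔP = (29.6 − 35) / [(35 + 29.6)/2] = -5.4/32.3 = -0.167182…
Arc Ed = %ΔQ / %ΔP = (6680/13450) / (-5.4/32.3) = -2.97072…

-2.971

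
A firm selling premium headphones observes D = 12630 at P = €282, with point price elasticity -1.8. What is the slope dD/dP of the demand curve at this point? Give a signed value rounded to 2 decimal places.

Ed = (dD/dP)·(P/D) ⇒ dD/dP = Ed·D/P = (-1.8)·12630/282 = -80.6170…

-80.62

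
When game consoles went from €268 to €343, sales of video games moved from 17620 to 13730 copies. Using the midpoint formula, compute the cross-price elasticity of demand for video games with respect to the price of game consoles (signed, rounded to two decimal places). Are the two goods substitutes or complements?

-1.01; complements

%ΔQ_{video games} = (13730 − 17620)/avg = -3890/15675 = -0.248165…
%ΔP_{game consoles} = (343 − 268)/avg = 75/305.5 = 0.245499…
E_cross = (-3890/15675) / (75/305.5) = -1.0108…
E_cross < 0 ⇒ the goods are complements.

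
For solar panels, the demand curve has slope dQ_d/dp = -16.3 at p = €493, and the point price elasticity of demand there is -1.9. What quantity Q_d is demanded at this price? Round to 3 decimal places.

Ed = (dQ_d/dp)·(p/Q_d) ⇒ Q_d = (dQ_d/dp)·p/Ed = (-16.3)·493/(-1.9) = 4229.42105…

4229.421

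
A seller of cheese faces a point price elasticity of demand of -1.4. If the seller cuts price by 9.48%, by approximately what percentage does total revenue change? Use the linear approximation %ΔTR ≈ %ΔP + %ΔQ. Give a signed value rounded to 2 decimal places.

+3.79%

%ΔQ ≈ Ed × %ΔP = (-1.4) × (-9.48%) = +13.2720%
%ΔTR ≈ %ΔP + %ΔQ = (-9.48%) + (+13.2720%) = +3.7920%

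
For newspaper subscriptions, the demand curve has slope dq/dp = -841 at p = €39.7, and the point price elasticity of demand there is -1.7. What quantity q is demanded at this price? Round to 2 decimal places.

Ed = (dq/dp)·(p/q) ⇒ q = (dq/dp)·p/Ed = (-841)·39.7/(-1.7) = 19639.8235…

19639.82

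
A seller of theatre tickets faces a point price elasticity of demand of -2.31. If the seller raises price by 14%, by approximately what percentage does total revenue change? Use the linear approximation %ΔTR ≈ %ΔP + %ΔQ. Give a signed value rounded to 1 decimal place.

-18.3%

%ΔQ ≈ Ed × %ΔP = (-2.31) × (+14%) = -32.3400%
%ΔTR ≈ %ΔP + %ΔQ = (+14%) + (-32.3400%) = -18.3400%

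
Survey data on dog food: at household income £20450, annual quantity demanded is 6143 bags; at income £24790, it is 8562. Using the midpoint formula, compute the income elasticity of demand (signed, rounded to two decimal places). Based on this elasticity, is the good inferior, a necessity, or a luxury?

1.71; luxury

%ΔQ = (8562 − 6143)/[( 6143 + 8562)/2] = 2419/7352.5 = 0.329003…
%ΔIncome = (24790 − 20450)/[( 20450 + 24790)/2] = 4340/22620 = 0.191865…
E_income = (2419/7352.5) / (4340/22620) = 1.7147…
E_income > 1 ⇒ normal good, luxury.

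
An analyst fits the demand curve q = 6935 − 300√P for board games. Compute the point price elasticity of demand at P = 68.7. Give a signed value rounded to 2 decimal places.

-0.28

dq/dP = −300/(2√P) = -18.0973. At P = 68.7, q = 4448.44.
Ed = (dq/dP)·(P/q) = (-18.0973) × (68.7/4448.44) = -0.2794…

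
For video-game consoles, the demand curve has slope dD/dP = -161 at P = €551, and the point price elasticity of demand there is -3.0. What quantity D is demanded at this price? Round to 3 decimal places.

Ed = (dD/dP)·(P/D) ⇒ D = (dD/dP)·P/Ed = (-161)·551/(-3.0) = 29570.33333…

29570.333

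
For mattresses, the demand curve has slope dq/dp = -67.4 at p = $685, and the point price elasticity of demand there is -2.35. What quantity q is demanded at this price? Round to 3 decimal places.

Ed = (dq/dp)·(p/q) ⇒ q = (dq/dp)·p/Ed = (-67.4)·685/(-2.35) = 19646.38297…

19646.383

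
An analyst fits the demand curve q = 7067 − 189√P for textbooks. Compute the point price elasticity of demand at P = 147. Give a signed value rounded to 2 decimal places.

dq/dP = −189/(2√P) = -7.79423. At P = 147, q = 4775.5.
Ed = (dq/dP)·(P/q) = (-7.79423) × (147/4775.5) = -0.2399…

-0.24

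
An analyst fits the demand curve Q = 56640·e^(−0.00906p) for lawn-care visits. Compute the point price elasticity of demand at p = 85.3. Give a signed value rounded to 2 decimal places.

-0.77

dQ/dp = −0.00906·Q = -236.93. At p = 85.3, Q = 26151.3.
Ed = (dQ/dp)·(p/Q) = (-236.93) × (85.3/26151.3) = -0.7728…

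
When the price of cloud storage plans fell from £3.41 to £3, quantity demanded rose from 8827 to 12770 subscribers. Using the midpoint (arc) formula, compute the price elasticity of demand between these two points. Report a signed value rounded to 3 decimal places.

%ΔQ = (12770 − 8827) / [(8827 + 12770)/2] = 3943/10798.5 = 0.365143…
%ΔP = (3 − 3.41) / [(3.41 + 3)/2] = -0.41/3.205 = -0.127925…
Arc Ed = %ΔQ / %ΔP = (3943/10798.5) / (-0.41/3.205) = -2.85435…

-2.854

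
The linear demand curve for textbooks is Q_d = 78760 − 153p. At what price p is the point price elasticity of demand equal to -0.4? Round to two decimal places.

147.08

Ed = −153p/(78760 − 153p). Set this equal to -0.4:
153p = 0.4·(78760 − 153p) ⇒ 153p(1 + 0.4) = 0.4·78760
p = 0.4·78760 / (153·1.4) = 147.0774…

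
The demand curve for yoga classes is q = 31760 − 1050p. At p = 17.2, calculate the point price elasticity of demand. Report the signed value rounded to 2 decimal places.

dq/dp = −1050. At p = 17.2, q = 31760 − 1050(17.2) = 13700.
Ed = (dq/dp)·(p/q) = −1050 × (17.2/13700) = -1.3182…

-1.32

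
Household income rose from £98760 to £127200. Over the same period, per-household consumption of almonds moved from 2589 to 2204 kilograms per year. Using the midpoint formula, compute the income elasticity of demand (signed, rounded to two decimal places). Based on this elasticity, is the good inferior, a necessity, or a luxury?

-0.64; inferior

%ΔQ = (2204 − 2589)/[( 2589 + 2204)/2] = -385/2396.5 = -0.160650…
%ΔIncome = (127200 − 98760)/[( 98760 + 127200)/2] = 28440/112980 = 0.251725…
E_income = (-385/2396.5) / (28440/112980) = -0.6381…
E_income < 0 ⇒ inferior good.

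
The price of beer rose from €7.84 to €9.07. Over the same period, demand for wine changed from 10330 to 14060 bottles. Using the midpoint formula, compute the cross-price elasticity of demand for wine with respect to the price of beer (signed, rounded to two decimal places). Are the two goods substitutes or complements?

2.10; substitutes

%ΔQ_{wine} = (14060 − 10330)/avg = 3730/12195 = 0.305863…
%ΔP_{beer} = (9.07 − 7.84)/avg = 1.23/8.455 = 0.145476…
E_cross = (3730/12195) / (1.23/8.455) = 2.1024…
E_cross > 0 ⇒ the goods are substitutes.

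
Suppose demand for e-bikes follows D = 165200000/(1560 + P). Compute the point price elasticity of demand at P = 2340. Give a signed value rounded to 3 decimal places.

dD/dP = −165200000/(1560 + P)² = -10.8613. At P = 2340, D = 42359.
Ed = (dD/dP)·(P/D) = (-10.8613) × (2340/42359) = -0.6

-0.600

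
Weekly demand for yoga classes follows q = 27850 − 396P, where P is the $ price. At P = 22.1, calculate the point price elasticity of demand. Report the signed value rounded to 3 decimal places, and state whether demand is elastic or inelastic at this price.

dq/dP = −396. At P = 22.1, q = 27850 − 396(22.1) = 19098.4.
Ed = (dq/dP)·(P/q) = −396 × (22.1/19098.4) = -0.45823…
|Ed| = 0.458 < 1, so demand is inelastic.

-0.458; inelastic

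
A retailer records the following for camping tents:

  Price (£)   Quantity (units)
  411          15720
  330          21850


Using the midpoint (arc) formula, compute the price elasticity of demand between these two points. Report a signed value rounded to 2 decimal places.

%ΔQ = (21850 − 15720) / [(15720 + 21850)/2] = 6130/18785 = 0.326324…
%ΔP = (330 − 411) / [(411 + 330)/2] = -81/370.5 = -0.218623…
Arc Ed = %ΔQ / %ΔP = (6130/18785) / (-81/370.5) = -1.4926…

-1.49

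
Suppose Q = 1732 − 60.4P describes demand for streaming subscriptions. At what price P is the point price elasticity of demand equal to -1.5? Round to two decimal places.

17.21

Ed = −60.4P/(1732 − 60.4P). Set this equal to -1.5:
60.4P = 1.5·(1732 − 60.4P) ⇒ 60.4P(1 + 1.5) = 1.5·1732
P = 1.5·1732 / (60.4·2.5) = 17.2052…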